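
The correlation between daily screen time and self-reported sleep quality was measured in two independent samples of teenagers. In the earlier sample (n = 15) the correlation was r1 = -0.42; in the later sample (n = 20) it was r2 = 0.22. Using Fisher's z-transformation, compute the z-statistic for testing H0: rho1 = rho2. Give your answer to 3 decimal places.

-1.781

Fisher z-transforms: z1 = atanh(-0.42) = -0.447692, z2 = atanh(0.22) = 0.223656; difference d = -0.671348
Var(d) = 1/12 + 1/17 = 0.0833333 + 0.0588235 = 0.1421568
z = d/√Var(d) = -0.671348 / √0.1421568 = -0.671348 / 0.377037 = -1.781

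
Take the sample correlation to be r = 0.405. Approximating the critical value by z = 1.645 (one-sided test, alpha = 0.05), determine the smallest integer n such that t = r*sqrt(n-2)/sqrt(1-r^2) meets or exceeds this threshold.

16

r√(n−2)/√(1−r²) ≥ 1.645  ⇔  n−2 ≥ (1.645)²·(1−r²)/r²
(1−r²)/r² = (1−0.164025)/0.164025 = 5.0966
n ≥ 2 + 2.706025·5.0966 = 2 + 13.7915 = 15.7915
⌈15.7915⌉ = 16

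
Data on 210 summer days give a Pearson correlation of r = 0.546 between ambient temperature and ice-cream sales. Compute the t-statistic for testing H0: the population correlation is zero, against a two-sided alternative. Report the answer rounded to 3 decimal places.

9.399

1 − r² = 1 − 0.298116 = 0.701884;  √(1−r²) = 0.837785
√(n−2) = √208 = 14.422205
t = r·√(n−2)/√(1−r²) = 0.546 · 14.422205 / 0.837785 = 9.399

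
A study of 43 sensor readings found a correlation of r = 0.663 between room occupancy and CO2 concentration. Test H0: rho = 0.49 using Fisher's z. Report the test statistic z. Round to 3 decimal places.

z_r = atanh(0.663) = 0.798148,  z_0 = atanh(0.49) = 0.536060
SE = 1/√(n−3) = 1/√40 = 0.158114
z = (z_r − z_0)/SE = (0.798148 − 0.536060) / 0.158114 = 0.262088 / 0.158114 = 1.658

1.658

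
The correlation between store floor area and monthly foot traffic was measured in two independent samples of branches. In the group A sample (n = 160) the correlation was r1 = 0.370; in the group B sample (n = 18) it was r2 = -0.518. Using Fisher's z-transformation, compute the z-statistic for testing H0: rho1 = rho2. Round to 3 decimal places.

3.560

Fisher z-transforms: z1 = atanh(0.370) = 0.388423, z2 = atanh(-0.518) = -0.573602; difference d = 0.962025
Var(d) = 1/157 + 1/15 = 0.0063694 + 0.0666667 = 0.0730361
z = d/√Var(d) = 0.962025 / √0.0730361 = 0.962025 / 0.270252 = 3.560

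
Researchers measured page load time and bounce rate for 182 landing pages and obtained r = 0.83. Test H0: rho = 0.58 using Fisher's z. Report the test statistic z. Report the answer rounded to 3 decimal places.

z_r = atanh(0.83) = 1.188136,  z_0 = atanh(0.58) = 0.662463
SE = 1/√(n−3) = 1/√179 = 0.074744
z = (z_r − z_0)/SE = (1.188136 − 0.662463) / 0.074744 = 0.525673 / 0.074744 = 7.033

7.033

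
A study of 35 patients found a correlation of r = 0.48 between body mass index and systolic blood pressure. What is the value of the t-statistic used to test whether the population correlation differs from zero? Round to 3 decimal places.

1 − r² = 1 − 0.2304 = 0.7696;  √(1−r²) = 0.877268
√(n−2) = √33 = 5.744563
t = r·√(n−2)/√(1−r²) = 0.48 · 5.744563 / 0.877268 = 3.143

3.143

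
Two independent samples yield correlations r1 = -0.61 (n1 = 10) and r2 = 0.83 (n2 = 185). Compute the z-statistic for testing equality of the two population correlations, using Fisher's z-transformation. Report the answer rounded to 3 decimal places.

-4.925

z1 = atanh(-0.61) = -0.708921,  z2 = atanh(0.83) = 1.188136
SE = √(1/(n1−3) + 1/(n2−3)) = √(1/7 + 1/182) = √(0.1428571 + 0.0054945) = √0.1483516 = 0.385164
z = (z1 − z2)/SE = (-0.708921 − 1.188136) / 0.385164 = -1.897057 / 0.385164 = -4.925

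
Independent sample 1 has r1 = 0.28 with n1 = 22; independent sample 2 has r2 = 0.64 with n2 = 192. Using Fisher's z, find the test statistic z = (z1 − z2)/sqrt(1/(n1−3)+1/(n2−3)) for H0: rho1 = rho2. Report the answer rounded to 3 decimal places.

z1 = atanh(0.28) = 0.287682,  z2 = atanh(0.64) = 0.758174
SE = √(1/(n1−3) + 1/(n2−3)) = √(1/19 + 1/189) = √(0.0526316 + 0.0052910) = √0.0579226 = 0.240671
z = (z1 − z2)/SE = (0.287682 − 0.758174) / 0.240671 = -0.470492 / 0.240671 = -1.955

-1.955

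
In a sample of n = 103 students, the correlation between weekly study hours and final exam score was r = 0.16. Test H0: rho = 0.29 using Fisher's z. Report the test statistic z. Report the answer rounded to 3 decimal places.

z_r = atanh(0.16) = 0.161387,  z_0 = atanh(0.29) = 0.298566
SE = 1/√(n−3) = 1/√100 = 0.100000
z = (z_r − z_0)/SE = (0.161387 − 0.298566) / 0.100000 = -0.137179 / 0.100000 = -1.372

-1.372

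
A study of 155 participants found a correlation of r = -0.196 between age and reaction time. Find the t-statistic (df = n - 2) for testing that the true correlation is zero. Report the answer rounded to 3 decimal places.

-2.472

1 − r² = 1 − 0.038416 = 0.961584;  √(1−r²) = 0.980604
√(n−2) = √153 = 12.369317
t = r·√(n−2)/√(1−r²) = -0.196 · 12.369317 / 0.980604 = -2.472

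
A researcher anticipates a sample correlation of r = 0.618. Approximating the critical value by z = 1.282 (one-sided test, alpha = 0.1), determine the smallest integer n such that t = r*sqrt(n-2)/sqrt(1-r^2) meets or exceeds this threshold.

5

r√(n−2)/√(1−r²) ≥ 1.282  ⇔  n−2 ≥ (1.282)²·(1−r²)/r²
(1−r²)/r² = (1−0.381924)/0.381924 = 1.6183
n ≥ 2 + 1.643524·1.6183 = 2 + 2.6597 = 4.6597
⌈4.6597⌉ = 5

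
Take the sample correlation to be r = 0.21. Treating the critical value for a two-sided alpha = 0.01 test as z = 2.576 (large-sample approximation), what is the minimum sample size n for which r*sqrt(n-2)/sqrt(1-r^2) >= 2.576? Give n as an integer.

r√(n−2)/√(1−r²) ≥ 2.576  ⇔  n−2 ≥ (2.576)²·(1−r²)/r²
(1−r²)/r² = (1−0.0441)/0.0441 = 21.6757
n ≥ 2 + 6.635776·21.6757 = 2 + 143.8351 = 145.8351
⌈145.8351⌉ = 146

146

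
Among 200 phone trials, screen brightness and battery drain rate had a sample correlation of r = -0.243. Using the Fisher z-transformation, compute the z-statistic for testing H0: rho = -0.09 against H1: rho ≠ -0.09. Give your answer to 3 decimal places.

z_r = atanh(-0.243) = -0.247960,  z_0 = atanh(-0.09) = -0.090244
SE = 1/√(n−3) = 1/√197 = 0.071247
z = (z_r − z_0)/SE = (-0.247960 − (-0.090244)) / 0.071247 = -0.157716 / 0.071247 = -2.214

-2.214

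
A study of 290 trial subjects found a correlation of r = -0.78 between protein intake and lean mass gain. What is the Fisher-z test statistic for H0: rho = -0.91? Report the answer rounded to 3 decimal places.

Fisher z: atanh(-0.78) = -1.045371, atanh(-0.91) = -1.527524
z = (z_r − z_0)·√(n−3) = (-1.045371 − (-1.527524))·√287 = 0.482153 · 16.941074 = 8.168

8.168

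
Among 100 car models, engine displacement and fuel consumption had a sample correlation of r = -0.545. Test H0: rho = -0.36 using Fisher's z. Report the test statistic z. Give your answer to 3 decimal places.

-2.308

Fisher z: atanh(-0.545) = -0.611241, atanh(-0.36) = -0.376886
z = (z_r − z_0)·√(n−3) = (-0.611241 − (-0.376886))·√97 = -0.234355 · 9.848858 = -2.308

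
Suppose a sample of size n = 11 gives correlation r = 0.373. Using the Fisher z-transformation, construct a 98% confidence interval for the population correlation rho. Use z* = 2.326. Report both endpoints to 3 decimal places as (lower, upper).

Fisher z: z_r = atanh(r) = ½·ln((1+0.373)/(1−0.373)) = 0.391903
SE(z) = 1/√(n−3) = 1/√8 = 0.353553
98% ⇒ z* = 2.326; margin = 2.326·0.353553 = 0.822364
CI on z-scale: (-0.430461, 1.214267)
Back-transform: tanh(-0.430461) = -0.405707, tanh(1.214267) = 0.837955

(-0.406, 0.838)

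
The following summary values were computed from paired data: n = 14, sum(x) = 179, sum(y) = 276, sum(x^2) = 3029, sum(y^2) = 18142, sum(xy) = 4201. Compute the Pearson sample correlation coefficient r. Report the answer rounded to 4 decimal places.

0.2192

Numerator: nΣxy − (Σx)(Σy) = 14·4201 − (179)(276) = 9410
Denominator: √[(nΣx²−(Σx)²)(nΣy²−(Σy)²)]
  nΣx²−(Σx)² = 14·3029 − 32041 = 10365;  nΣy²−(Σy)² = 14·18142 − 76176 = 177812
  √(10365·177812) = √1843021380 = 42930.4249
r = 9410 / 42930.4249 = 0.2192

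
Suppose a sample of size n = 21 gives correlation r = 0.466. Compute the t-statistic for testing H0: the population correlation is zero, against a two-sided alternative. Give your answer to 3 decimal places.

2.296

1 − r² = 1 − 0.217156 = 0.782844;  √(1−r²) = 0.884785
√(n−2) = √19 = 4.358899
t = r·√(n−2)/√(1−r²) = 0.466 · 4.358899 / 0.884785 = 2.296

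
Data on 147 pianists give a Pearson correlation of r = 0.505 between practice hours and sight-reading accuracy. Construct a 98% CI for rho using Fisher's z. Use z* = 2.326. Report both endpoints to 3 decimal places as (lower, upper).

(0.347, 0.635)

Fisher z: z_r = atanh(r) = ½·ln((1+0.505)/(1−0.505)) = 0.555995
SE(z) = 1/√(n−3) = 1/√144 = 0.083333
98% ⇒ z* = 2.326; margin = 2.326·0.083333 = 0.193833
CI on z-scale: (0.362162, 0.749828)
Back-transform: tanh(0.362162) = 0.347117, tanh(0.749828) = 0.635046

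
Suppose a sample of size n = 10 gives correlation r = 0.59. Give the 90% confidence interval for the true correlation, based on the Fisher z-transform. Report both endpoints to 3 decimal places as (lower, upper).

z_r = atanh(0.59) = 0.677666;  SE = 1/√(n−3) = 1/√7 = 0.377964
z-limits: 0.677666 ± 1.645·0.377964 = 0.677666 ± 0.621751 = [0.055915, 1.299417]
ρ-limits: (tanh 0.055915, tanh 1.299417) = (0.056, 0.862)

(0.056, 0.862)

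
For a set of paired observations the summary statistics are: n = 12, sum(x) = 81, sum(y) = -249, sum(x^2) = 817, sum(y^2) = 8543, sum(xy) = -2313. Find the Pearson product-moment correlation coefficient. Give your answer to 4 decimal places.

S_xy = nΣxy − ΣxΣy = 12·(-2313) − 81·(-249) = -27756 − (-20169) = -7587
S_xx = nΣx² − (Σx)² = 12·817 − 81² = 9804 − 6561 = 3243
S_yy = nΣy² − (Σy)² = 12·8543 − (-249)² = 102516 − 62001 = 40515
r = S_xy / √(S_xx·S_yy) = -7587 / √(3243·40515) = -7587 / √131390145 = -7587 / 11462.5540 = -0.6619

-0.6619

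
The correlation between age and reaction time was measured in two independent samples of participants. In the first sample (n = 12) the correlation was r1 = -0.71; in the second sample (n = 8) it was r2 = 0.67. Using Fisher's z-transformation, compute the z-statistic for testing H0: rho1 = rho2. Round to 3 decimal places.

-3.044

z1 = atanh(-0.71) = -0.887184,  z2 = atanh(0.67) = 0.810743
SE = √(1/(n1−3) + 1/(n2−3)) = √(1/9 + 1/5) = √(0.1111111 + 0.2000000) = √0.3111111 = 0.557773
z = (z1 − z2)/SE = (-0.887184 − 0.810743) / 0.557773 = -1.697927 / 0.557773 = -3.044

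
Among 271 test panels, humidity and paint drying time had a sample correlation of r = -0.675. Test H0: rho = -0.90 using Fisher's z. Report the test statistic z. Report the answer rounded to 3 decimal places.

10.679

z_r = atanh(-0.675) = -0.819872,  z_0 = atanh(-0.90) = -1.472219
SE = 1/√(n−3) = 1/√268 = 0.061085
z = (z_r − z_0)/SE = (-0.819872 − (-1.472219)) / 0.061085 = 0.652347 / 0.061085 = 10.679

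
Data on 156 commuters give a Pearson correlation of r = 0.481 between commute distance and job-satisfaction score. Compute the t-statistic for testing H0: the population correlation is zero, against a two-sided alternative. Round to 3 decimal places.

1 − r² = 1 − 0.231361 = 0.768639;  √(1−r²) = 0.876721
√(n−2) = √154 = 12.409674
t = r·√(n−2)/√(1−r²) = 0.481 · 12.409674 / 0.876721 = 6.808

6.808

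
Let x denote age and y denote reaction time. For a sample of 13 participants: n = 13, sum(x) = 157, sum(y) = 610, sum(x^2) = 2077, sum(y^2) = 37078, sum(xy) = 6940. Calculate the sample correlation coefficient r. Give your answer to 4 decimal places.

-0.3452

S_xy = nΣxy − ΣxΣy = 13·6940 − 157·610 = 90220 − 95770 = -5550
S_xx = nΣx² − (Σx)² = 13·2077 − 157² = 27001 − 24649 = 2352
S_yy = nΣy² − (Σy)² = 13·37078 − 610² = 482014 − 372100 = 109914
r = S_xy / √(S_xx·S_yy) = -5550 / √(2352·109914) = -5550 / √258517728 = -5550 / 16078.4865 = -0.3452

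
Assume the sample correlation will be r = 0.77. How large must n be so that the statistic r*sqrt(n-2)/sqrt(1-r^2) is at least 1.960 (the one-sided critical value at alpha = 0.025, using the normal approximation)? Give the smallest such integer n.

5

Need r·√(n−2)/√(1−r²) ≥ 1.960
√(n−2) ≥ 1.960·√(1−0.5929) / 0.77 = 1.960·0.638044 / 0.77 = 1.6241
n−2 ≥ 2.6377  ⇒  n ≥ 4.6377
Smallest integer n = 5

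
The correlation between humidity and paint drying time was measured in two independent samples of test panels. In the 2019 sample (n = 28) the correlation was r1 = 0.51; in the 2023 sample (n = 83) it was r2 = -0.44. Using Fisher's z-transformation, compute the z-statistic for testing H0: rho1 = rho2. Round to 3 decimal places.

4.517

Fisher z-transforms: z1 = atanh(0.51) = 0.562730, z2 = atanh(-0.44) = -0.472231; difference d = 1.034961
Var(d) = 1/25 + 1/80 = 0.0400000 + 0.0125000 = 0.0525000
z = d/√Var(d) = 1.034961 / √0.0525000 = 1.034961 / 0.229129 = 4.517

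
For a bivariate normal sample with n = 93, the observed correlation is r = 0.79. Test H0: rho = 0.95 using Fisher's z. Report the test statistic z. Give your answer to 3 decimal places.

Fisher z: atanh(0.79) = 1.071432, atanh(0.95) = 1.831781
z = (z_r − z_0)·√(n−3) = (1.071432 − 1.831781)·√90 = -0.760349 · 9.486833 = -7.213

-7.213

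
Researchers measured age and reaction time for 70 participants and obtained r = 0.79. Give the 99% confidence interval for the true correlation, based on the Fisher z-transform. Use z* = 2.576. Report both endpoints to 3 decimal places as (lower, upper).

(0.639, 0.882)

Fisher z: z_r = atanh(r) = ½·ln((1+0.79)/(1−0.79)) = 1.071432
SE(z) = 1/√(n−3) = 1/√67 = 0.122169
99% ⇒ z* = 2.576; margin = 2.576·0.122169 = 0.314707
CI on z-scale: (0.756725, 1.386139)
Back-transform: tanh(0.756725) = 0.639144, tanh(1.386139) = 0.882319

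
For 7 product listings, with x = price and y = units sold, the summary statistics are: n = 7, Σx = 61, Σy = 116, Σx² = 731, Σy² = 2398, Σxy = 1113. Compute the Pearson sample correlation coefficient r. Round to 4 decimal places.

0.3316

Numerator: nΣxy − (Σx)(Σy) = 7·1113 − (61)(116) = 715
Denominator: √[(nΣx²−(Σx)²)(nΣy²−(Σy)²)]
  nΣx²−(Σx)² = 7·731 − 3721 = 1396;  nΣy²−(Σy)² = 7·2398 − 13456 = 3330
  √(1396·3330) = √4648680 = 2156.0798
r = 715 / 2156.0798 = 0.3316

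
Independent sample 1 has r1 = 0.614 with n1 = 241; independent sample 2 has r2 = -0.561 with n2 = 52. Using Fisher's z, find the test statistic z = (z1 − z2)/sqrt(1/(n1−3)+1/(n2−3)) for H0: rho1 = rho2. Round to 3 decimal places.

Fisher z-transforms: z1 = atanh(0.614) = 0.715317, z2 = atanh(-0.561) = -0.634291; difference d = 1.349608
Var(d) = 1/238 + 1/49 = 0.0042017 + 0.0204082 = 0.0246099
z = d/√Var(d) = 1.349608 / √0.0246099 = 1.349608 / 0.156875 = 8.603

8.603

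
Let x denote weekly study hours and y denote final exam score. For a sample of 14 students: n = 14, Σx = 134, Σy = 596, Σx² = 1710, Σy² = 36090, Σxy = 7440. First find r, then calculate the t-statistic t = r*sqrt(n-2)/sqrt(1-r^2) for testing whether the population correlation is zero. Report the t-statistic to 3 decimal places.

4.799

Numerator: nΣxy − (Σx)(Σy) = 14·7440 − (134)(596) = 24296
Denominator: √[(nΣx²−(Σx)²)(nΣy²−(Σy)²)]
  nΣx²−(Σx)² = 14·1710 − 17956 = 5984;  nΣy²−(Σy)² = 14·36090 − 355216 = 150044
  √(5984·150044) = √897863296 = 29964.3671
r = 24296 / 29964.3671 = 0.8108
t = r·√(n−2)/√(1−r²) = 0.8108·√12 / √(1−0.657397) = 2.808694 / 0.585323 = 4.799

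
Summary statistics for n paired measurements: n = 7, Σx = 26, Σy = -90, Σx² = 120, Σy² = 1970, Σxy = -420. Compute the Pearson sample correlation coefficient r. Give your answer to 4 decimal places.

S_xy = nΣxy − ΣxΣy = 7·(-420) − 26·(-90) = -2940 − (-2340) = -600
S_xx = nΣx² − (Σx)² = 7·120 − 26² = 840 − 676 = 164
S_yy = nΣy² − (Σy)² = 7·1970 − (-90)² = 13790 − 8100 = 5690
r = S_xy / √(S_xx·S_yy) = -600 / √(164·5690) = -600 / √933160 = -600 / 966.0021 = -0.6211

-0.6211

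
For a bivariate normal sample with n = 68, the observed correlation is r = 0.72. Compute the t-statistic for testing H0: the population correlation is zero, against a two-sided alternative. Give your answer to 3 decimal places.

1 − r² = 1 − 0.5184 = 0.4816;  √(1−r²) = 0.693974
√(n−2) = √66 = 8.124038
t = r·√(n−2)/√(1−r²) = 0.72 · 8.124038 / 0.693974 = 8.429

8.429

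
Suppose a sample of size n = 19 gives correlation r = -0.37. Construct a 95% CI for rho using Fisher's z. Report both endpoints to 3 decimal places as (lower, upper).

(-0.706, 0.101)

z_r = atanh(-0.37) = -0.388423;  SE = 1/√(n−3) = 1/√16 = 0.250000
z-limits: -0.388423 ± 1.960·0.250000 = -0.388423 ± 0.490000 = [-0.878423, 0.101577]
ρ-limits: (tanh -0.878423, tanh 0.101577) = (-0.706, 0.101)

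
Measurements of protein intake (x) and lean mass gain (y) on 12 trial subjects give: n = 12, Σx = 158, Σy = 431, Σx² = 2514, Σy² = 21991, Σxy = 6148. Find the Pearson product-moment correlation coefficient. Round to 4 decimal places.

S_xy = nΣxy − ΣxΣy = 12·6148 − 158·431 = 73776 − 68098 = 5678
S_xx = nΣx² − (Σx)² = 12·2514 − 158² = 30168 − 24964 = 5204
S_yy = nΣy² − (Σy)² = 12·21991 − 431² = 263892 − 185761 = 78131
r = S_xy / √(S_xx·S_yy) = 5678 / √(5204·78131) = 5678 / √406593724 = 5678 / 20164.1693 = 0.2816

0.2816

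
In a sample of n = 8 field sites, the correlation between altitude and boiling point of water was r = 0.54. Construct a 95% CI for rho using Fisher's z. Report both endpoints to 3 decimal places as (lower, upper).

(-0.266, 0.902)

z_r = atanh(0.54) = 0.604156;  SE = 1/√(n−3) = 1/√5 = 0.447214
z-limits: 0.604156 ± 1.960·0.447214 = 0.604156 ± 0.876539 = [-0.272383, 1.480695]
ρ-limits: (tanh -0.272383, tanh 1.480695) = (-0.266, 0.902)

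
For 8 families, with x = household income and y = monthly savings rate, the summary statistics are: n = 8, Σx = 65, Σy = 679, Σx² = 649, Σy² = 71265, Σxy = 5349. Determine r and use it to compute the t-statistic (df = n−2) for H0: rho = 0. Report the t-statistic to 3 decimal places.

-0.323

Numerator: nΣxy − (Σx)(Σy) = 8·5349 − (65)(679) = -1343
Denominator: √[(nΣx²−(Σx)²)(nΣy²−(Σy)²)]
  nΣx²−(Σx)² = 8·649 − 4225 = 967;  nΣy²−(Σy)² = 8·71265 − 461041 = 109079
  √(967·109079) = √105479393 = 10270.3161
r = -1343 / 10270.3161 = -0.1308
t = r·√(n−2)/√(1−r²) = -0.1308·√6 / √(1−0.017109) = -0.320393 / 0.991409 = -0.323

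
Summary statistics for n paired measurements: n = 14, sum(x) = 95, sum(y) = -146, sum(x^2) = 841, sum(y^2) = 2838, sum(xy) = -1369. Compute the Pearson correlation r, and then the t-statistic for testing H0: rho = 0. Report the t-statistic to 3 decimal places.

-3.861

Numerator: nΣxy − (Σx)(Σy) = 14·(-1369) − (95)(-146) = -5296
Denominator: √[(nΣx²−(Σx)²)(nΣy²−(Σy)²)]
  nΣx²−(Σx)² = 14·841 − 9025 = 2749;  nΣy²−(Σy)² = 14·2838 − 21316 = 18416
  √(2749·18416) = √50625584 = 7115.1658
r = -5296 / 7115.1658 = -0.7443
t = r·√(n−2)/√(1−r²) = -0.7443·√12 / √(1−0.553982) = -2.578331 / 0.667846 = -3.861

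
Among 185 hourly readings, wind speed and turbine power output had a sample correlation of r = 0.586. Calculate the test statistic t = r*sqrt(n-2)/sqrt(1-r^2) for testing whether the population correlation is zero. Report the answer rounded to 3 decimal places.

1 − r² = 1 − 0.343396 = 0.656604;  √(1−r²) = 0.810311
√(n−2) = √183 = 13.527749
t = r·√(n−2)/√(1−r²) = 0.586 · 13.527749 / 0.810311 = 9.783

9.783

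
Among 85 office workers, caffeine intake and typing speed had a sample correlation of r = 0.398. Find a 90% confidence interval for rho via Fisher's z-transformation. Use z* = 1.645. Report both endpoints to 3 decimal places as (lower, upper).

Fisher z: z_r = atanh(r) = ½·ln((1+0.398)/(1−0.398)) = 0.421270
SE(z) = 1/√(n−3) = 1/√82 = 0.110432
90% ⇒ z* = 1.645; margin = 1.645·0.110432 = 0.181661
CI on z-scale: (0.239609, 0.602931)
Back-transform: tanh(0.239609) = 0.235126, tanh(0.602931) = 0.539132

(0.235, 0.539)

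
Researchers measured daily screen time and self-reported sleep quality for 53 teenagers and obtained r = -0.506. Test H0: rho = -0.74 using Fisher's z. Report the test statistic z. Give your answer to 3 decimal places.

z_r = atanh(-0.506) = -0.557338,  z_0 = atanh(-0.74) = -0.950479
SE = 1/√(n−3) = 1/√50 = 0.141421
z = (z_r − z_0)/SE = (-0.557338 − (-0.950479)) / 0.141421 = 0.393141 / 0.141421 = 2.780

2.780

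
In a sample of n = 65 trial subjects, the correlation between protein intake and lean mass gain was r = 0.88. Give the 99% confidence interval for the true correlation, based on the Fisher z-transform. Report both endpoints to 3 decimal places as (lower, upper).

Fisher z: z_r = atanh(r) = ½·ln((1+0.88)/(1−0.88)) = 1.375768
SE(z) = 1/√(n−3) = 1/√62 = 0.127000
99% ⇒ z* = 2.576; margin = 2.576·0.127000 = 0.327152
CI on z-scale: (1.048616, 1.702920)
Back-transform: tanh(1.048616) = 0.781268, tanh(1.702920) = 0.935773

(0.781, 0.936)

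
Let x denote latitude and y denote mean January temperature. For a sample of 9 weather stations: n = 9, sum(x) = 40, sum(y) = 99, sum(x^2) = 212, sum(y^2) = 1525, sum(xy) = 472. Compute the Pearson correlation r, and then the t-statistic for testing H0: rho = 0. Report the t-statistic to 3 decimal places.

S_xy = nΣxy − ΣxΣy = 9·472 − 40·99 = 4248 − 3960 = 288
S_xx = nΣx² − (Σx)² = 9·212 − 40² = 1908 − 1600 = 308
S_yy = nΣy² − (Σy)² = 9·1525 − 99² = 13725 − 9801 = 3924
r = S_xy / √(S_xx·S_yy) = 288 / √(308·3924) = 288 / √1208592 = 288 / 1099.3598 = 0.2620
t = r·√(n−2)/√(1−r²) = 0.2620·√7 / √(1−0.068644) = 0.693187 / 0.965068 = 0.718

0.718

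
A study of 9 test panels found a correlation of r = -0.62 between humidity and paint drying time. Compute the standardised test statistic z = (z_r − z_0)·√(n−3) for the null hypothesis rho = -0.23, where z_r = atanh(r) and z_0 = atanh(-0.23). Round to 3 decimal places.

-1.202

z_r = atanh(-0.62) = -0.725005,  z_0 = atanh(-0.23) = -0.234189
SE = 1/√(n−3) = 1/√6 = 0.408248
z = (z_r − z_0)/SE = (-0.725005 − (-0.234189)) / 0.408248 = -0.490816 / 0.408248 = -1.202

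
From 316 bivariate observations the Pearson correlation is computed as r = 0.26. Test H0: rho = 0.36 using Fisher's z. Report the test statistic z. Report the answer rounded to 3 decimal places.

-1.960

z_r = atanh(0.26) = 0.266108,  z_0 = atanh(0.36) = 0.376886
SE = 1/√(n−3) = 1/√313 = 0.056523
z = (z_r − z_0)/SE = (0.266108 − 0.376886) / 0.056523 = -0.110778 / 0.056523 = -1.960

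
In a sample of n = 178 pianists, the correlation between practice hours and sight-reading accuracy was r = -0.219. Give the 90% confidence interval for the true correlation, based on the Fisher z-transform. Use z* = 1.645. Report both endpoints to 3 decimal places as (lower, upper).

z_r = atanh(-0.219) = -0.222605;  SE = 1/√(n−3) = 1/√175 = 0.075593
z-limits: -0.222605 ± 1.645·0.075593 = -0.222605 ± 0.124350 = [-0.346955, -0.098255]
ρ-limits: (tanh -0.346955, tanh -0.098255) = (-0.334, -0.098)

(-0.334, -0.098)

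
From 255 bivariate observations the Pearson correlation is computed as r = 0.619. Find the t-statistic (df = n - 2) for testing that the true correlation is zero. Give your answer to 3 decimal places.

12.536

1 − r² = 1 − 0.383161 = 0.616839;  √(1−r²) = 0.785391
√(n−2) = √253 = 15.905974
t = r·√(n−2)/√(1−r²) = 0.619 · 15.905974 / 0.785391 = 12.536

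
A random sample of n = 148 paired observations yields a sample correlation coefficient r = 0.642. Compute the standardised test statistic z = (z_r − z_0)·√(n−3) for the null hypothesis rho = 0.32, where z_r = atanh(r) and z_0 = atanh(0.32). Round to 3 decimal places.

5.177

z_r = atanh(0.642) = 0.761569,  z_0 = atanh(0.32) = 0.331647
SE = 1/√(n−3) = 1/√145 = 0.083045
z = (z_r − z_0)/SE = (0.761569 − 0.331647) / 0.083045 = 0.429922 / 0.083045 = 5.177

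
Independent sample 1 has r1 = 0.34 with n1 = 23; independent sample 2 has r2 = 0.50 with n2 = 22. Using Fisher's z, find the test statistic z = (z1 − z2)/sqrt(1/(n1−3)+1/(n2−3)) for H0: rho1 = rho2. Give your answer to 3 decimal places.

-0.609

z1 = atanh(0.34) = 0.354093,  z2 = atanh(0.50) = 0.549306
SE = √(1/(n1−3) + 1/(n2−3)) = √(1/20 + 1/19) = √(0.0500000 + 0.0526316) = √0.1026316 = 0.320362
z = (z1 − z2)/SE = (0.354093 − 0.549306) / 0.320362 = -0.195213 / 0.320362 = -0.609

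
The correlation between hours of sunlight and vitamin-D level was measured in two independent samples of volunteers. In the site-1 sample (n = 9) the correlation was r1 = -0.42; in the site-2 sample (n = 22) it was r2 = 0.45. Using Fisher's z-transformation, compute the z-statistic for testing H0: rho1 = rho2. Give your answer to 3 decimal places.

z1 = atanh(-0.42) = -0.447692,  z2 = atanh(0.45) = 0.484700
SE = √(1/(n1−3) + 1/(n2−3)) = √(1/6 + 1/19) = √(0.1666667 + 0.0526316) = √0.2192983 = 0.468293
z = (z1 − z2)/SE = (-0.447692 − 0.484700) / 0.468293 = -0.932392 / 0.468293 = -1.991

-1.991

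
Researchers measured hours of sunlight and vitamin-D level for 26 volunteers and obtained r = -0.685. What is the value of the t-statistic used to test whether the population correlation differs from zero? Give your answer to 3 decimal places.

-4.606

t = r·√(n−2) / √(1−r²) with r = -0.685, n = 26
  = -0.685·√24 / √(1 − 0.469225)
  = -0.685·4.898979 / 0.728543
  = -3.355801 / 0.728543 = -4.606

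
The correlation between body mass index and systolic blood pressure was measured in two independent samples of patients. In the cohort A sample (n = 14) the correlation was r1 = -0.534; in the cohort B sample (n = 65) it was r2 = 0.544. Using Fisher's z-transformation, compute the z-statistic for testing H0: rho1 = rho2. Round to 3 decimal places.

-3.685

z1 = atanh(-0.534) = -0.595724,  z2 = atanh(0.544) = 0.609819
SE = √(1/(n1−3) + 1/(n2−3)) = √(1/11 + 1/62) = √(0.0909091 + 0.0161290) = √0.1070381 = 0.327167
z = (z1 − z2)/SE = (-0.595724 − 0.609819) / 0.327167 = -1.205543 / 0.327167 = -3.685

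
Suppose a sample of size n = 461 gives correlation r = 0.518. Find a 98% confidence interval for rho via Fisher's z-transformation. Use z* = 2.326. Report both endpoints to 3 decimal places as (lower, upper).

z_r = atanh(0.518) = 0.573602;  SE = 1/√(n−3) = 1/√458 = 0.046727
z-limits: 0.573602 ± 2.326·0.046727 = 0.573602 ± 0.108687 = [0.464915, 0.682289]
ρ-limits: (tanh 0.464915, tanh 0.682289) = (0.434, 0.593)

(0.434, 0.593)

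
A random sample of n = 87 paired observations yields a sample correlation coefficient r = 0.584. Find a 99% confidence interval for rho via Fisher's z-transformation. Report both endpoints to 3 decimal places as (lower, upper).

(0.369, 0.740)

Fisher z: z_r = atanh(r) = ½·ln((1+0.584)/(1−0.584)) = 0.668512
SE(z) = 1/√(n−3) = 1/√84 = 0.109109
99% ⇒ z* = 2.576; margin = 2.576·0.109109 = 0.281065
CI on z-scale: (0.387447, 0.949577)
Back-transform: tanh(0.387447) = 0.369157, tanh(0.949577) = 0.739591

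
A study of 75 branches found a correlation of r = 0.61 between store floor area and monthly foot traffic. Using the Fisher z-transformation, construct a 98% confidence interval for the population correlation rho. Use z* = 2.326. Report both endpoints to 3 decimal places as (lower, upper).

z_r = atanh(0.61) = 0.708921;  SE = 1/√(n−3) = 1/√72 = 0.117851
z-limits: 0.708921 ± 2.326·0.117851 = 0.708921 ± 0.274121 = [0.434800, 0.983042]
ρ-limits: (tanh 0.434800, tanh 0.983042) = (0.409, 0.754)

(0.409, 0.754)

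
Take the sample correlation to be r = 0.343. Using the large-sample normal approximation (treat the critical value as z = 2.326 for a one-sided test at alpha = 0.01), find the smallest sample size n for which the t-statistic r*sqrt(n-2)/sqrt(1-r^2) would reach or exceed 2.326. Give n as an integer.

Need r·√(n−2)/√(1−r²) ≥ 2.326
√(n−2) ≥ 2.326·√(1−0.117649) / 0.343 = 2.326·0.939335 / 0.343 = 6.3700
n−2 ≥ 40.5769  ⇒  n ≥ 42.5769
Smallest integer n = 43

43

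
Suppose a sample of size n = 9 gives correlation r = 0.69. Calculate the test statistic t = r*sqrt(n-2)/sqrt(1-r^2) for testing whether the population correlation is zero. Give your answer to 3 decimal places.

1 − r² = 1 − 0.4761 = 0.5239;  √(1−r²) = 0.723809
√(n−2) = √7 = 2.645751
t = r·√(n−2)/√(1−r²) = 0.69 · 2.645751 / 0.723809 = 2.522

2.522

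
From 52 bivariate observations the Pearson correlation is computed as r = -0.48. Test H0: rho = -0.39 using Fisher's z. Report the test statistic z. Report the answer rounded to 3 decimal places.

-0.778

z_r = atanh(-0.48) = -0.522984,  z_0 = atanh(-0.39) = -0.411800
SE = 1/√(n−3) = 1/√49 = 0.142857
z = (z_r − z_0)/SE = (-0.522984 − (-0.411800)) / 0.142857 = -0.111184 / 0.142857 = -0.778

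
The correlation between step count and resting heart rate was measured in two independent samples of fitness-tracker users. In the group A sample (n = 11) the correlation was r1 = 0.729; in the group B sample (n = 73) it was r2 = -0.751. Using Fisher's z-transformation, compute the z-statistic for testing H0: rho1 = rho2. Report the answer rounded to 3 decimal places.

z1 = atanh(0.729) = 0.926590,  z2 = atanh(-0.751) = -0.975245
SE = √(1/(n1−3) + 1/(n2−3)) = √(1/8 + 1/70) = √(0.1250000 + 0.0142857) = √0.1392857 = 0.373210
z = (z1 − z2)/SE = (0.926590 − (-0.975245)) / 0.373210 = 1.901835 / 0.373210 = 5.096

5.096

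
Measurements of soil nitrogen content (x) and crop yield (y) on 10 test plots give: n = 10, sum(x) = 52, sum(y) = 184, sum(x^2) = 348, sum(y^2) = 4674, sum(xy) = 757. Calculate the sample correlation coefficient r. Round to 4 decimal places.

S_xy = nΣxy − ΣxΣy = 10·757 − 52·184 = 7570 − 9568 = -1998
S_xx = nΣx² − (Σx)² = 10·348 − 52² = 3480 − 2704 = 776
S_yy = nΣy² − (Σy)² = 10·4674 − 184² = 46740 − 33856 = 12884
r = S_xy / √(S_xx·S_yy) = -1998 / √(776·12884) = -1998 / √9997984 = -1998 / 3161.9589 = -0.6319

-0.6319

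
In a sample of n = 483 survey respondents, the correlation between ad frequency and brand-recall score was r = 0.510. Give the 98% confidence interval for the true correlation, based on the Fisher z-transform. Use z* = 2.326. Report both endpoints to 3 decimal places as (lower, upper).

(0.427, 0.584)

Fisher z: z_r = atanh(r) = ½·ln((1+0.510)/(1−0.510)) = 0.562730
SE(z) = 1/√(n−3) = 1/√480 = 0.045644
98% ⇒ z* = 2.326; margin = 2.326·0.045644 = 0.106168
CI on z-scale: (0.456562, 0.668898)
Back-transform: tanh(0.456562) = 0.427278, tanh(0.668898) = 0.584255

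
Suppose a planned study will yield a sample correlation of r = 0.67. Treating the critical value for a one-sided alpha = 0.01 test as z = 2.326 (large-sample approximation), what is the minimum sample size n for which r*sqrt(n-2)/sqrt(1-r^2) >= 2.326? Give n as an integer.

9

r√(n−2)/√(1−r²) ≥ 2.326  ⇔  n−2 ≥ (2.326)²·(1−r²)/r²
(1−r²)/r² = (1−0.4489)/0.4489 = 1.2277
n ≥ 2 + 5.410276·1.2277 = 2 + 6.6422 = 8.6422
⌈8.6422⌉ = 9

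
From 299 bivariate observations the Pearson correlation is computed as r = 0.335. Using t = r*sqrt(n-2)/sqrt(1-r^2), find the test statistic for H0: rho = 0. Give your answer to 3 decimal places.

6.127

t = r·√(n−2) / √(1−r²) with r = 0.335, n = 299
  = 0.335·√297 / √(1 − 0.112225)
  = 0.335·17.233688 / 0.942218
  = 5.773285 / 0.942218 = 6.127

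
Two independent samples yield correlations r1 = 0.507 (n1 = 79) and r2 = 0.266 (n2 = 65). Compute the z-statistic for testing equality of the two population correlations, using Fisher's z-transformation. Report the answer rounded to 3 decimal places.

1.672

Fisher z-transforms: z1 = atanh(0.507) = 0.558684, z2 = atanh(0.266) = 0.272554; difference d = 0.286130
Var(d) = 1/76 + 1/62 = 0.0131579 + 0.0161290 = 0.0292869
z = d/√Var(d) = 0.286130 / √0.0292869 = 0.286130 / 0.171134 = 1.672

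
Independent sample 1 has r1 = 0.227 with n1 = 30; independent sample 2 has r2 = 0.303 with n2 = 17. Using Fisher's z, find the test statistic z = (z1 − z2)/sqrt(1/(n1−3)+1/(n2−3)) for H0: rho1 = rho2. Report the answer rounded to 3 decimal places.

-0.248

Fisher z-transforms: z1 = atanh(0.227) = 0.231024, z2 = atanh(0.303) = 0.312820; difference d = -0.081796
Var(d) = 1/27 + 1/14 = 0.0370370 + 0.0714286 = 0.1084656
z = d/√Var(d) = -0.081796 / √0.1084656 = -0.081796 / 0.329341 = -0.248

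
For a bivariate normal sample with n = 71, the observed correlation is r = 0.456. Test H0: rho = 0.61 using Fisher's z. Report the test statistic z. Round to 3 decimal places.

z_r = atanh(0.456) = 0.492249,  z_0 = atanh(0.61) = 0.708921
SE = 1/√(n−3) = 1/√68 = 0.121268
z = (z_r − z_0)/SE = (0.492249 − 0.708921) / 0.121268 = -0.216672 / 0.121268 = -1.787

-1.787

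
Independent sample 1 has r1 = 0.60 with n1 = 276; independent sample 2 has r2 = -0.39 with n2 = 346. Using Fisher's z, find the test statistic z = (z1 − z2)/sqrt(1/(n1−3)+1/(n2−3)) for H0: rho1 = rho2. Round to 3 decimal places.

Fisher z-transforms: z1 = atanh(0.60) = 0.693147, z2 = atanh(-0.39) = -0.411800; difference d = 1.104947
Var(d) = 1/273 + 1/343 = 0.0036630 + 0.0029155 = 0.0065785
z = d/√Var(d) = 1.104947 / √0.0065785 = 1.104947 / 0.081108 = 13.623

13.623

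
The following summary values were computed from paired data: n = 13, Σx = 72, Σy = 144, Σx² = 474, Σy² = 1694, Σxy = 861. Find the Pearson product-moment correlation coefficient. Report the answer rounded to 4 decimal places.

Numerator: nΣxy − (Σx)(Σy) = 13·861 − (72)(144) = 825
Denominator: √[(nΣx²−(Σx)²)(nΣy²−(Σy)²)]
  nΣx²−(Σx)² = 13·474 − 5184 = 978;  nΣy²−(Σy)² = 13·1694 − 20736 = 1286
  √(978·1286) = √1257708 = 1121.4758
r = 825 / 1121.4758 = 0.7356

0.7356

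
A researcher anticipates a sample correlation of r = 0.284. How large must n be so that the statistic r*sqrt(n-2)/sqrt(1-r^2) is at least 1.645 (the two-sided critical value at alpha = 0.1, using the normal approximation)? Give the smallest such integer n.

Need r·√(n−2)/√(1−r²) ≥ 1.645
√(n−2) ≥ 1.645·√(1−0.080656) / 0.284 = 1.645·0.958824 / 0.284 = 5.5538
n−2 ≥ 30.8447  ⇒  n ≥ 32.8447
Smallest integer n = 33

33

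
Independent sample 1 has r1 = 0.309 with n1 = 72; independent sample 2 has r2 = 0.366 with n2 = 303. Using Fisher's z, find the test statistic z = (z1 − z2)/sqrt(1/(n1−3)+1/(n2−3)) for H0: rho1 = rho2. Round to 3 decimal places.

-0.482

Fisher z-transforms: z1 = atanh(0.309) = 0.319439, z2 = atanh(0.366) = 0.383797; difference d = -0.064358
Var(d) = 1/69 + 1/300 = 0.0144928 + 0.0033333 = 0.0178261
z = d/√Var(d) = -0.064358 / √0.0178261 = -0.064358 / 0.133514 = -0.482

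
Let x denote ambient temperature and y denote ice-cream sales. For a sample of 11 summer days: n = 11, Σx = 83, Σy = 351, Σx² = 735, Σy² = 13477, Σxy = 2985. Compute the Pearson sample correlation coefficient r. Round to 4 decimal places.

0.6764

S_xy = nΣxy − ΣxΣy = 11·2985 − 83·351 = 32835 − 29133 = 3702
S_xx = nΣx² − (Σx)² = 11·735 − 83² = 8085 − 6889 = 1196
S_yy = nΣy² − (Σy)² = 11·13477 − 351² = 148247 − 123201 = 25046
r = S_xy / √(S_xx·S_yy) = 3702 / √(1196·25046) = 3702 / √29955016 = 3702 / 5473.1176 = 0.6764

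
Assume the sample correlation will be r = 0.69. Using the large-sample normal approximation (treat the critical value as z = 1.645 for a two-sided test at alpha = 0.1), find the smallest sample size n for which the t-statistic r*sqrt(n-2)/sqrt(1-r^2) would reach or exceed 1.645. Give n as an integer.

5

r√(n−2)/√(1−r²) ≥ 1.645  ⇔  n−2 ≥ (1.645)²·(1−r²)/r²
(1−r²)/r² = (1−0.4761)/0.4761 = 1.1004
n ≥ 2 + 2.706025·1.1004 = 2 + 2.9777 = 4.9777
⌈4.9777⌉ = 5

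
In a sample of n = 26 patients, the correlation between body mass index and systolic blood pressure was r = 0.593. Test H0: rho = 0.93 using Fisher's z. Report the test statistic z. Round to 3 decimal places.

Fisher z: atanh(0.593) = 0.682281, atanh(0.93) = 1.658390
z = (z_r − z_0)·√(n−3) = (0.682281 − 1.658390)·√23 = -0.976109 · 4.795832 = -4.681

-4.681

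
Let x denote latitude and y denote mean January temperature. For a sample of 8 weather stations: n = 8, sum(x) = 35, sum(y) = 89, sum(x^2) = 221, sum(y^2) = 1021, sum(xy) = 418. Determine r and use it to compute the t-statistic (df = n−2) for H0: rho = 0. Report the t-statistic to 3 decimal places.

S_xy = nΣxy − ΣxΣy = 8·418 − 35·89 = 3344 − 3115 = 229
S_xx = nΣx² − (Σx)² = 8·221 − 35² = 1768 − 1225 = 543
S_yy = nΣy² − (Σy)² = 8·1021 − 89² = 8168 − 7921 = 247
r = S_xy / √(S_xx·S_yy) = 229 / √(543·247) = 229 / √134121 = 229 / 366.2253 = 0.6253
t = r·√(n−2)/√(1−r²) = 0.6253·√6 / √(1−0.391000) = 1.531666 / 0.780385 = 1.963

1.963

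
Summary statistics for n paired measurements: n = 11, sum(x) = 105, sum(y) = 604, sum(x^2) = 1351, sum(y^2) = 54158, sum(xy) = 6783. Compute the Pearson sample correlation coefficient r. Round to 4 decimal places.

Numerator: nΣxy − (Σx)(Σy) = 11·6783 − (105)(604) = 11193
Denominator: √[(nΣx²−(Σx)²)(nΣy²−(Σy)²)]
  nΣx²−(Σx)² = 11·1351 − 11025 = 3836;  nΣy²−(Σy)² = 11·54158 − 364816 = 230922
  √(3836·230922) = √885816792 = 29762.6745
r = 11193 / 29762.6745 = 0.3761

0.3761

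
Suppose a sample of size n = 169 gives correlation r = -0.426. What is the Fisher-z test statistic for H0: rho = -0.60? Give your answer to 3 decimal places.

3.068

Fisher z: atanh(-0.426) = -0.455000, atanh(-0.60) = -0.693147
z = (z_r − z_0)·√(n−3) = (-0.455000 − (-0.693147))·√166 = 0.238147 · 12.884099 = 3.068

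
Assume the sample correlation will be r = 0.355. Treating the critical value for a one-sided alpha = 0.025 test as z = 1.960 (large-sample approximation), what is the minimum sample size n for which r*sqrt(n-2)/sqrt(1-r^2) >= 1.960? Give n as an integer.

Need r·√(n−2)/√(1−r²) ≥ 1.960
√(n−2) ≥ 1.960·√(1−0.126025) / 0.355 = 1.960·0.934866 / 0.355 = 5.1615
n−2 ≥ 26.6411  ⇒  n ≥ 28.6411
Smallest integer n = 29

29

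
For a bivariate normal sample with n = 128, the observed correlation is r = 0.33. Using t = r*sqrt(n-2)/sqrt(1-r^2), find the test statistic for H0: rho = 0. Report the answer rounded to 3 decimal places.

1 − r² = 1 − 0.1089 = 0.8911;  √(1−r²) = 0.943981
√(n−2) = √126 = 11.224972
t = r·√(n−2)/√(1−r²) = 0.33 · 11.224972 / 0.943981 = 3.924

3.924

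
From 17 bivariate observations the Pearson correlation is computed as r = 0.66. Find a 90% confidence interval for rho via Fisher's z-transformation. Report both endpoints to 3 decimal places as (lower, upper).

z_r = atanh(0.66) = 0.792814;  SE = 1/√(n−3) = 1/√14 = 0.267261
z-limits: 0.792814 ± 1.645·0.267261 = 0.792814 ± 0.439644 = [0.353170, 1.232458]
ρ-limits: (tanh 0.353170, tanh 1.232458) = (0.339, 0.843)

(0.339, 0.843)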